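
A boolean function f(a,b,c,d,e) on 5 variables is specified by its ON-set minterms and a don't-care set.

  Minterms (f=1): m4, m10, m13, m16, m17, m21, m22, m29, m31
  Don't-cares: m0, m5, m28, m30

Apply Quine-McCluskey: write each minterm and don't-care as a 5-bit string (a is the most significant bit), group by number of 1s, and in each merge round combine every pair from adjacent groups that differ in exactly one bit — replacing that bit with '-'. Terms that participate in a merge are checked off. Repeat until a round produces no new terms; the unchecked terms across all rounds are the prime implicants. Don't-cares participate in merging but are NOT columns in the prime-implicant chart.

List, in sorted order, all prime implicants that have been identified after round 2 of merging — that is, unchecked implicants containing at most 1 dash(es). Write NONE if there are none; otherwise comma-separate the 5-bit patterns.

[col 0] 00000*, 00100*, 00101*, 01010, 01101*, 10000*, 10001*, 10101*, 10110*, 11100*, 11101*, 11110*, 11111*
[col 1] -0000, -0101*, -1101*, 0-101*, 00-00, 0010-, 1-101*, 1-110, 10-01, 1000-, 111-0*, 111-1*, 1110-*, 1111-*
[col 2] --101, 111--
Prime implicants: --101, -0000, 00-00, 0010-, 01010, 1-110, 10-01, 1000-, 111--

-0000, 00-00, 0010-, 01010, 1-110, 10-01, 1000-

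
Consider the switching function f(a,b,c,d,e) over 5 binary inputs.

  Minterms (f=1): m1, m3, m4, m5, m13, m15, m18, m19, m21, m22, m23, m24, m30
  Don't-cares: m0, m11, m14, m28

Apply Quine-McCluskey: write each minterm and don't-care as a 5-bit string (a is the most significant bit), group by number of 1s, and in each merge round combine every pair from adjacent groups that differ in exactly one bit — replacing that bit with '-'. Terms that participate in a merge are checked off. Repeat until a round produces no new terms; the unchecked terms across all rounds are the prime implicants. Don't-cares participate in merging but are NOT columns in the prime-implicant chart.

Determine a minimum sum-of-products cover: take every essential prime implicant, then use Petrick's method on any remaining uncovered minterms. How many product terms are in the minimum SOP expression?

Round 0: 00000✓ 00001✓ 00011✓ 00100✓ 00101✓ 01011✓ 01101✓ 01110✓ 01111✓ 10010✓ 10011✓ 10101✓ 10110✓ 10111✓ 11000✓ 11100✓ 11110✓
Round 1: -0011 -0101 -1110 0-011 0-101 00-00✓ 00-01✓ 000-1 0000-✓ 0010-✓ 01-11 011-1 0111- 1-110 10-10✓ 10-11✓ 1001-✓ 101-1 1011-✓ 11-00 111-0
Round 2: 00-0- 10-1-
PIs = {-0011, -0101, -1110, 0-011, 0-101, 00-0-, 000-1, 01-11, 011-1, 0111-, 1-110, 10-1-, 101-1, 11-00, 111-0}
Coverage chart:
  m1: 00-0-,000-1
  m3: -0011,0-011,000-1
  m4: 00-0- ←essential
  m5: -0101,0-101,00-0-
  m13: 0-101,011-1
  m15: 01-11,011-1,0111-
  m18: 10-1- ←essential
  m19: -0011,10-1-
  m21: -0101,101-1
  m22: 1-110,10-1-
  m23: 10-1-,101-1
  m24: 11-00 ←essential
  m30: -1110,1-110,111-0
Essential: 00-0-, 10-1-, 11-00
Petrick residual → -0011, -0101, -1110, 011-1
Min cover (7 terms): b'c'de + b'cd'e + bcde' + a'b'd' + a'bce + ab'd + abd'e'

7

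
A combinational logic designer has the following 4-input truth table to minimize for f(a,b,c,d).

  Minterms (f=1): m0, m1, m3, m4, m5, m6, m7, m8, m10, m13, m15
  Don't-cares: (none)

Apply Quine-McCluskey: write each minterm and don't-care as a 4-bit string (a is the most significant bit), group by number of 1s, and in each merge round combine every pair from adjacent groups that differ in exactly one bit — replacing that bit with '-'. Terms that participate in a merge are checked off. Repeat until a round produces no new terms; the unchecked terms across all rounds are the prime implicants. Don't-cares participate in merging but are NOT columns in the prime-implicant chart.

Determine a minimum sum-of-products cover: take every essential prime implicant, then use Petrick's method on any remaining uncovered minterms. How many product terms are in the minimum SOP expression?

5

[col 0] 0000*, 0001*, 0011*, 0100*, 0101*, 0110*, 0111*, 1000*, 1010*, 1101*, 1111*
[col 1] -000, -101*, -111*, 0-00*, 0-01*, 0-11*, 00-1*, 000-*, 01-0*, 01-1*, 010-*, 011-*, 10-0, 11-1*
[col 2] -1-1, 0--1, 0-0-, 01--
Prime implicants: -000, -1-1, 0--1, 0-0-, 01--, 10-0
PI chart (minterm → PIs covering it):
  0 | -000,0-0-
  1 | 0--1,0-0-
  3 | 0--1  (sole → essential)
  4 | 0-0-,01--
  5 | -1-1,0--1,0-0-,01--
  6 | 01--  (sole → essential)
  7 | -1-1,0--1,01--
  8 | -000,10-0
  10 | 10-0  (sole → essential)
  13 | -1-1  (sole → essential)
  15 | -1-1  (sole → essential)
Essential prime implicants: -1-1, 0--1, 01--, 10-0
Petrick residual → -000
Minimum SOP uses 5 PIs: b'c'd' + bd + a'd + a'b + ab'd'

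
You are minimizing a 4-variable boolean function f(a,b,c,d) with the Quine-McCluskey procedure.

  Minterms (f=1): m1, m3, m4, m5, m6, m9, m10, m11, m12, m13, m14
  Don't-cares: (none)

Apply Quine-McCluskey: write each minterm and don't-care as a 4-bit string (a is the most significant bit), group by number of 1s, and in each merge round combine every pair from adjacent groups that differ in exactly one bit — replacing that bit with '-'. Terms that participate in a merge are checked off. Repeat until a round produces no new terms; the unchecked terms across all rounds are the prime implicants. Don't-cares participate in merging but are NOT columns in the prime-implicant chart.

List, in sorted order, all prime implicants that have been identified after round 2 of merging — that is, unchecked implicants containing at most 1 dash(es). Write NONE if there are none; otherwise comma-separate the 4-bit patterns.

1-10, 101-

Round 0: 0001✓ 0011✓ 0100✓ 0101✓ 0110✓ 1001✓ 1010✓ 1011✓ 1100✓ 1101✓ 1110✓
Round 1: -001✓ -011✓ -100✓ -101✓ -110✓ 0-01✓ 00-1✓ 01-0✓ 010-✓ 1-01✓ 1-10 10-1✓ 101- 11-0✓ 110-✓
Round 2: --01 -0-1 -1-0 -10-
PIs = {--01, -0-1, -1-0, -10-, 1-10, 101-}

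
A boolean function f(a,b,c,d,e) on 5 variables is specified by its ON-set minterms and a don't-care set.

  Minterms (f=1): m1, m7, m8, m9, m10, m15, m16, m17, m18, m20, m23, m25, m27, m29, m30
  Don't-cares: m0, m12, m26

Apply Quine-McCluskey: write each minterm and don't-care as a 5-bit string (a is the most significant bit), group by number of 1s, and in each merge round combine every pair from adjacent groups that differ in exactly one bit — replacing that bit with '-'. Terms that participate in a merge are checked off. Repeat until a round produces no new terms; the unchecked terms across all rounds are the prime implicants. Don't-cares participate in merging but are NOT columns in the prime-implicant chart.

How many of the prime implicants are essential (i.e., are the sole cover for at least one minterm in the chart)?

Round 0: 00000✓ 00001✓ 00111✓ 01000✓ 01001✓ 01010✓ 01100✓ 01111✓ 10000✓ 10001✓ 10010✓ 10100✓ 10111✓ 11001✓ 11010✓ 11011✓ 11101✓ 11110✓
Round 1: -0000✓ -0001✓ -0111 -1001✓ -1010 0-000✓ 0-001✓ 0-111 0000-✓ 01-00 010-0 0100-✓ 1-001✓ 1-010 10-00 100-0 1000-✓ 11-01 11-10 110-1 1101-
Round 2: --001 -000- 0-00-
PIs = {--001, -000-, -0111, -1010, 0-00-, 0-111, 01-00, 010-0, 1-010, 10-00, 100-0, 11-01, 11-10, 110-1, 1101-}
Coverage chart:
  m1: --001,-000-,0-00-
  m7: -0111,0-111
  m8: 0-00-,01-00,010-0
  m9: --001,0-00-
  m10: -1010,010-0
  m15: 0-111 ←essential
  m16: -000-,10-00,100-0
  m17: --001,-000-
  m18: 1-010,100-0
  m20: 10-00 ←essential
  m23: -0111 ←essential
  m25: --001,11-01,110-1
  m27: 110-1,1101-
  m29: 11-01 ←essential
  m30: 11-10 ←essential
Essential: -0111, 0-111, 10-00, 11-01, 11-10

5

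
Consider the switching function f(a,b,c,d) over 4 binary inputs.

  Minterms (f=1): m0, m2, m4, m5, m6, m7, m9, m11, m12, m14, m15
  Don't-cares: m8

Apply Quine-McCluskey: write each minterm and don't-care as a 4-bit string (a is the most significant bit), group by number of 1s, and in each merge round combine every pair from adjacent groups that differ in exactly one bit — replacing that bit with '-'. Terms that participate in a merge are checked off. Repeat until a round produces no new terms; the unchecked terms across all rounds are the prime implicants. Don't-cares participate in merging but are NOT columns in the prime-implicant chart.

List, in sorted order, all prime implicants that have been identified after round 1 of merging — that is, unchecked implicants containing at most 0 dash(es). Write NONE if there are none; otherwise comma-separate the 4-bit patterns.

NONE

Round 0: 0000✓ 0010✓ 0100✓ 0101✓ 0110✓ 0111✓ 1000✓ 1001✓ 1011✓ 1100✓ 1110✓ 1111✓
Round 1: -000✓ -100✓ -110✓ -111✓ 0-00✓ 0-10✓ 00-0✓ 01-0✓ 01-1✓ 010-✓ 011-✓ 1-00✓ 1-11 10-1 100- 11-0✓ 111-✓
Round 2: --00 -1-0 -11- 0--0 01--
PIs = {--00, -1-0, -11-, 0--0, 01--, 1-11, 10-1, 100-}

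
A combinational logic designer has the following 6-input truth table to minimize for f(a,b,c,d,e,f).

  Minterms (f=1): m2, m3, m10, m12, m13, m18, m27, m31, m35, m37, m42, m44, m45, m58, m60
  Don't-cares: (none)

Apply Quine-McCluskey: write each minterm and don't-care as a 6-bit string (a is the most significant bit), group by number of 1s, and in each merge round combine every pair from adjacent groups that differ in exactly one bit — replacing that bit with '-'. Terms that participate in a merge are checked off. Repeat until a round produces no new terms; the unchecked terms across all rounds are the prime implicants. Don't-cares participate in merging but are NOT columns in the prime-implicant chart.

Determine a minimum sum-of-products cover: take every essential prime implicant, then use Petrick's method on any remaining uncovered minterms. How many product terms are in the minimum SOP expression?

8

size-2^0 implicants → 000010(✓)  000011(✓)  001010(✓)  001100(✓)  001101(✓)  010010(✓)  011011(✓)  011111(✓)  100011(✓)  100101(✓)  101010(✓)  101100(✓)  101101(✓)  111010(✓)  111100(✓)
size-2^1 implicants → -00011  -01010  -01100(✓)  -01101(✓)  0-0010  00-010  00001-  00110-(✓)  011-11  1-1010  1-1100  10-101  10110-(✓)
size-2^2 implicants → -0110-
Unchecked terms (primes): -00011, -01010, -0110-, 0-0010, 00-010, 00001-, 011-11, 1-1010, 1-1100, 10-101
Minterm coverage:
  m2 ⊆ 0-0010,00-010,00001-
  m3 ⊆ -00011,00001-
  m10 ⊆ -01010,00-010
  m12 ⊆ -0110- [E]
  m13 ⊆ -0110- [E]
  m18 ⊆ 0-0010 [E]
  m27 ⊆ 011-11 [E]
  m31 ⊆ 011-11 [E]
  m35 ⊆ -00011 [E]
  m37 ⊆ 10-101 [E]
  m42 ⊆ -01010,1-1010
  m44 ⊆ -0110-,1-1100
  m45 ⊆ -0110-,10-101
  m58 ⊆ 1-1010 [E]
  m60 ⊆ 1-1100 [E]
E = {-00011, -0110-, 0-0010, 011-11, 1-1010, 1-1100, 10-101}
Petrick residual → -01010
Cover = b'c'd'ef + b'cd'ef' + b'cde' + a'c'd'ef' + a'bcef + acd'ef' + acde'f' + ab'de'f  |cover|=8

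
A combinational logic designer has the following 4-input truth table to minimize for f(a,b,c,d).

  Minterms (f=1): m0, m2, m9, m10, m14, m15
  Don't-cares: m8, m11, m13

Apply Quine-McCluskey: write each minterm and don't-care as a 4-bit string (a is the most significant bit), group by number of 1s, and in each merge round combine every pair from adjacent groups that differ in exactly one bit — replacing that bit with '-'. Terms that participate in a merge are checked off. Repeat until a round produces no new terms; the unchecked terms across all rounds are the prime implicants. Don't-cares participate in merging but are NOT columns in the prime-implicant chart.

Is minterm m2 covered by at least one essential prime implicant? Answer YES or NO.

Round 0: 0000✓ 0010✓ 1000✓ 1001✓ 1010✓ 1011✓ 1101✓ 1110✓ 1111✓
Round 1: -000✓ -010✓ 00-0✓ 1-01✓ 1-10✓ 1-11✓ 10-0✓ 10-1✓ 100-✓ 101-✓ 11-1✓ 111-✓
Round 2: -0-0 1--1 1-1- 10--
PIs = {-0-0, 1--1, 1-1-, 10--}
Coverage chart:
  m0: -0-0 ←essential
  m2: -0-0 ←essential
  m9: 1--1,10--
  m10: -0-0,1-1-,10--
  m14: 1-1- ←essential
  m15: 1--1,1-1-
Essential: -0-0, 1-1-

YES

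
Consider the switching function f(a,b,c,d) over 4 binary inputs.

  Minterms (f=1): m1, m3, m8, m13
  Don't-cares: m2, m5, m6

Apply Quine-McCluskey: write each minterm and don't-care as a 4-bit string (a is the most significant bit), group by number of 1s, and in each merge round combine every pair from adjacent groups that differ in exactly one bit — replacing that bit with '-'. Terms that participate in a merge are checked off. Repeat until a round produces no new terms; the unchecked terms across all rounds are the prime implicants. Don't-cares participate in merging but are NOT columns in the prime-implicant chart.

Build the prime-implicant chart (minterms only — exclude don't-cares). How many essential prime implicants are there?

2

[col 0] 0001*, 0010*, 0011*, 0101*, 0110*, 1000, 1101*
[col 1] -101, 0-01, 0-10, 00-1, 001-
Prime implicants: -101, 0-01, 0-10, 00-1, 001-, 1000
PI chart (minterm → PIs covering it):
  1 | 0-01,00-1
  3 | 00-1,001-
  8 | 1000  (sole → essential)
  13 | -101  (sole → essential)
Essential prime implicants: -101, 1000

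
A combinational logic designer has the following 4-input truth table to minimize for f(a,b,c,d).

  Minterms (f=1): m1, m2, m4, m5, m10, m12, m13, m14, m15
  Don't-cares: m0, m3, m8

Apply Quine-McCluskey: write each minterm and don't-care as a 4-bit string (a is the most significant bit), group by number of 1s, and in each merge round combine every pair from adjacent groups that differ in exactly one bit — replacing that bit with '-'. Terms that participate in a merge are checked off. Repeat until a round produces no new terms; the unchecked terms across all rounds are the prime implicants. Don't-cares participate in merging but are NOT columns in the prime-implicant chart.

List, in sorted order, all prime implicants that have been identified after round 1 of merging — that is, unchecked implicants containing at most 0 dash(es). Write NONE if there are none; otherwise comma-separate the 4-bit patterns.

size-2^0 implicants → 0000(✓)  0001(✓)  0010(✓)  0011(✓)  0100(✓)  0101(✓)  1000(✓)  1010(✓)  1100(✓)  1101(✓)  1110(✓)  1111(✓)
size-2^1 implicants → -000(✓)  -010(✓)  -100(✓)  -101(✓)  0-00(✓)  0-01(✓)  00-0(✓)  00-1(✓)  000-(✓)  001-(✓)  010-(✓)  1-00(✓)  1-10(✓)  10-0(✓)  11-0(✓)  11-1(✓)  110-(✓)  111-(✓)
size-2^2 implicants → --00  -0-0  -10-  0-0-  00--  1--0  11--
Unchecked terms (primes): --00, -0-0, -10-, 0-0-, 00--, 1--0, 11--

NONE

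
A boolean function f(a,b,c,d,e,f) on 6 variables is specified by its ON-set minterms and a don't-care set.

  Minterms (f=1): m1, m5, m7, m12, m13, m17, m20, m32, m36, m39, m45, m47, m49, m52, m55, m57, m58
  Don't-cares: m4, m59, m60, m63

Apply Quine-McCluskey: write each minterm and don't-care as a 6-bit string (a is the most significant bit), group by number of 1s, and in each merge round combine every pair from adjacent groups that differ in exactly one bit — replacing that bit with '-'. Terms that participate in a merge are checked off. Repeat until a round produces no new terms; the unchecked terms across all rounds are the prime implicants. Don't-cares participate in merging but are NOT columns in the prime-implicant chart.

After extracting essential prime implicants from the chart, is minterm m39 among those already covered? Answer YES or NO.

size-2^0 implicants → 000001(✓)  000100(✓)  000101(✓)  000111(✓)  001100(✓)  001101(✓)  010001(✓)  010100(✓)  100000(✓)  100100(✓)  100111(✓)  101101(✓)  101111(✓)  110001(✓)  110100(✓)  110111(✓)  111001(✓)  111010(✓)  111011(✓)  111100(✓)  111111(✓)
size-2^1 implicants → -00100(✓)  -00111  -01101  -10001  -10100(✓)  0-0001  0-0100(✓)  00-100(✓)  00-101(✓)  000-01  0001-1  00010-(✓)  00110-(✓)  1-0100(✓)  1-0111(✓)  1-1111(✓)  10-111(✓)  100-00  1011-1  11-001  11-100  11-111(✓)  111-11  1110-1  11101-
size-2^2 implicants → --0100  00-10-  1--111
Unchecked terms (primes): --0100, -00111, -01101, -10001, 0-0001, 00-10-, 000-01, 0001-1, 1--111, 100-00, 1011-1, 11-001, 11-100, 111-11, 1110-1, 11101-
Minterm coverage:
  m1 ⊆ 0-0001,000-01
  m5 ⊆ 00-10-,000-01,0001-1
  m7 ⊆ -00111,0001-1
  m12 ⊆ 00-10- [E]
  m13 ⊆ -01101,00-10-
  m17 ⊆ -10001,0-0001
  m20 ⊆ --0100 [E]
  m32 ⊆ 100-00 [E]
  m36 ⊆ --0100,100-00
  m39 ⊆ -00111,1--111
  m45 ⊆ -01101,1011-1
  m47 ⊆ 1--111,1011-1
  m49 ⊆ -10001,11-001
  m52 ⊆ --0100,11-100
  m55 ⊆ 1--111 [E]
  m57 ⊆ 11-001,1110-1
  m58 ⊆ 11101- [E]
E = {--0100, 00-10-, 1--111, 100-00, 11101-}

YES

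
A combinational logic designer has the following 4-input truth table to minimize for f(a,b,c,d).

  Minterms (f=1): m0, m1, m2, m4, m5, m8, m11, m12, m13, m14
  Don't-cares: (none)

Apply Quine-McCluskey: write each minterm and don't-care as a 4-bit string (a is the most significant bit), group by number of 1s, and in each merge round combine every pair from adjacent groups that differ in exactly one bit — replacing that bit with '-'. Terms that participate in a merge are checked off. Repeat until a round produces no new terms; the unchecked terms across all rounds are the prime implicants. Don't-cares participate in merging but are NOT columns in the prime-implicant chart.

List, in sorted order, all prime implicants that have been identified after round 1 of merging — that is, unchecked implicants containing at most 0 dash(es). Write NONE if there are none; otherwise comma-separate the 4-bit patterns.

[col 0] 0000*, 0001*, 0010*, 0100*, 0101*, 1000*, 1011, 1100*, 1101*, 1110*
[col 1] -000*, -100*, -101*, 0-00*, 0-01*, 00-0, 000-*, 010-*, 1-00*, 11-0, 110-*
[col 2] --00, -10-, 0-0-
Prime implicants: --00, -10-, 0-0-, 00-0, 1011, 11-0

1011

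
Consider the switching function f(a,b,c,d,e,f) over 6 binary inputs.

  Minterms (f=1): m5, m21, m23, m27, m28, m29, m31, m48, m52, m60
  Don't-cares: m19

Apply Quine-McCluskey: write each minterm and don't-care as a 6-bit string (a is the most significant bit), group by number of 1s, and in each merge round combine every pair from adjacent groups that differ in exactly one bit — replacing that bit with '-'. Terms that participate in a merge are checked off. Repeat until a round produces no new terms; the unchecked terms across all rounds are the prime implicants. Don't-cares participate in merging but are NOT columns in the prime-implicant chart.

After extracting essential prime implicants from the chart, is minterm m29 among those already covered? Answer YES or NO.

Round 0: 000101✓ 010011✓ 010101✓ 010111✓ 011011✓ 011100✓ 011101✓ 011111✓ 110000✓ 110100✓ 111100✓
Round 1: -11100 0-0101 01-011✓ 01-101✓ 01-111✓ 010-11✓ 0101-1✓ 011-11✓ 0111-1✓ 01110- 11-100 110-00
Round 2: 01--11 01-1-1
PIs = {-11100, 0-0101, 01--11, 01-1-1, 01110-, 11-100, 110-00}
Coverage chart:
  m5: 0-0101 ←essential
  m21: 0-0101,01-1-1
  m23: 01--11,01-1-1
  m27: 01--11 ←essential
  m28: -11100,01110-
  m29: 01-1-1,01110-
  m31: 01--11,01-1-1
  m48: 110-00 ←essential
  m52: 11-100,110-00
  m60: -11100,11-100
Essential: 0-0101, 01--11, 110-00

NO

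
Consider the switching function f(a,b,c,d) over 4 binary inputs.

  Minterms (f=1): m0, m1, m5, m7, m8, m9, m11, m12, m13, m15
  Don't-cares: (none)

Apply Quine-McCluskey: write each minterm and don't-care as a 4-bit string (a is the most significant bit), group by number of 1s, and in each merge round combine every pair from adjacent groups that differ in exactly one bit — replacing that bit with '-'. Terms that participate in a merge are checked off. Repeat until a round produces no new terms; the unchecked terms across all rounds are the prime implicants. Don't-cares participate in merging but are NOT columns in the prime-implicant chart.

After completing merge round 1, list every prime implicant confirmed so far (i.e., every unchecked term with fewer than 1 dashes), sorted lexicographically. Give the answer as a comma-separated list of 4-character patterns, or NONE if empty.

NONE

size-2^0 implicants → 0000(✓)  0001(✓)  0101(✓)  0111(✓)  1000(✓)  1001(✓)  1011(✓)  1100(✓)  1101(✓)  1111(✓)
size-2^1 implicants → -000(✓)  -001(✓)  -101(✓)  -111(✓)  0-01(✓)  000-(✓)  01-1(✓)  1-00(✓)  1-01(✓)  1-11(✓)  10-1(✓)  100-(✓)  11-1(✓)  110-(✓)
size-2^2 implicants → --01  -00-  -1-1  1--1  1-0-
Unchecked terms (primes): --01, -00-, -1-1, 1--1, 1-0-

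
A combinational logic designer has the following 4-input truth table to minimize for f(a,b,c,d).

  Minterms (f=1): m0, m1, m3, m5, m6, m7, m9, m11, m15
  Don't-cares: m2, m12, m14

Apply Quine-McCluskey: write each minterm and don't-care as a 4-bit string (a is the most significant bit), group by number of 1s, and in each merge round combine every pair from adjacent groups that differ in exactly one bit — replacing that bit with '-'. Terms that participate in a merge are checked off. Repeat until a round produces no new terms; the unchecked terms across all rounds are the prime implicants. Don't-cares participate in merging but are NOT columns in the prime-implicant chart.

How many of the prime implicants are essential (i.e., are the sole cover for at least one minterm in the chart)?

size-2^0 implicants → 0000(✓)  0001(✓)  0010(✓)  0011(✓)  0101(✓)  0110(✓)  0111(✓)  1001(✓)  1011(✓)  1100(✓)  1110(✓)  1111(✓)
size-2^1 implicants → -001(✓)  -011(✓)  -110(✓)  -111(✓)  0-01(✓)  0-10(✓)  0-11(✓)  00-0(✓)  00-1(✓)  000-(✓)  001-(✓)  01-1(✓)  011-(✓)  1-11(✓)  10-1(✓)  11-0  111-(✓)
size-2^2 implicants → --11  -0-1  -11-  0--1  0-1-  00--
Unchecked terms (primes): --11, -0-1, -11-, 0--1, 0-1-, 00--, 11-0
Minterm coverage:
  m0 ⊆ 00-- [E]
  m1 ⊆ -0-1,0--1,00--
  m3 ⊆ --11,-0-1,0--1,0-1-,00--
  m5 ⊆ 0--1 [E]
  m6 ⊆ -11-,0-1-
  m7 ⊆ --11,-11-,0--1,0-1-
  m9 ⊆ -0-1 [E]
  m11 ⊆ --11,-0-1
  m15 ⊆ --11,-11-
E = {-0-1, 0--1, 00--}

3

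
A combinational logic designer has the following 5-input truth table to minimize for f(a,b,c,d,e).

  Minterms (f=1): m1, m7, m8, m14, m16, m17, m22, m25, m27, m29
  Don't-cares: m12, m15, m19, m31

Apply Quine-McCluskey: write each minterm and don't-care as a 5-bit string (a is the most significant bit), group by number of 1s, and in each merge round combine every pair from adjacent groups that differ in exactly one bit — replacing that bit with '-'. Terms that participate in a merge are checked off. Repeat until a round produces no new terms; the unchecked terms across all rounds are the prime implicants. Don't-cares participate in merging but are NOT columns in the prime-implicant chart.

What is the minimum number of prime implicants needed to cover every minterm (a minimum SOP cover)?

Round 0: 00001✓ 00111✓ 01000✓ 01100✓ 01110✓ 01111✓ 10000✓ 10001✓ 10011✓ 10110 11001✓ 11011✓ 11101✓ 11111✓
Round 1: -0001 -1111 0-111 01-00 011-0 0111- 1-001✓ 1-011✓ 100-1✓ 1000- 11-01✓ 11-11✓ 110-1✓ 111-1✓
Round 2: 1-0-1 11--1
PIs = {-0001, -1111, 0-111, 01-00, 011-0, 0111-, 1-0-1, 1000-, 10110, 11--1}
Coverage chart:
  m1: -0001 ←essential
  m7: 0-111 ←essential
  m8: 01-00 ←essential
  m14: 011-0,0111-
  m16: 1000- ←essential
  m17: -0001,1-0-1,1000-
  m22: 10110 ←essential
  m25: 1-0-1,11--1
  m27: 1-0-1,11--1
  m29: 11--1 ←essential
Essential: -0001, 0-111, 01-00, 1000-, 10110, 11--1
Petrick residual → 011-0
Min cover (7 terms): b'c'd'e + a'cde + a'bd'e' + a'bce' + ab'c'd' + ab'cde' + abe

7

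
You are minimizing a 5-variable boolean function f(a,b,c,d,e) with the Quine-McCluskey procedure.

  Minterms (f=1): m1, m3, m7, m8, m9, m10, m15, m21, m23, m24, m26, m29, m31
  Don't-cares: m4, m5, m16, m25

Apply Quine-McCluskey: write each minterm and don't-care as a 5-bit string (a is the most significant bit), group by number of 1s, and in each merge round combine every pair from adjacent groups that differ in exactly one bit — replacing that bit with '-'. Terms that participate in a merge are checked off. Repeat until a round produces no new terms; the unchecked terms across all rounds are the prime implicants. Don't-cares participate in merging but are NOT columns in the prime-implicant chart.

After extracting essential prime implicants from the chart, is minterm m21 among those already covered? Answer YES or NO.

size-2^0 implicants → 00001(✓)  00011(✓)  00100(✓)  00101(✓)  00111(✓)  01000(✓)  01001(✓)  01010(✓)  01111(✓)  10000(✓)  10101(✓)  10111(✓)  11000(✓)  11001(✓)  11010(✓)  11101(✓)  11111(✓)
size-2^1 implicants → -0101(✓)  -0111(✓)  -1000(✓)  -1001(✓)  -1010(✓)  -1111(✓)  0-001  0-111(✓)  00-01(✓)  00-11(✓)  000-1(✓)  001-1(✓)  0010-  010-0(✓)  0100-(✓)  1-000  1-101(✓)  1-111(✓)  101-1(✓)  11-01  110-0(✓)  1100-(✓)  111-1(✓)
size-2^2 implicants → --111  -01-1  -10-0  -100-  00--1  1-1-1
Unchecked terms (primes): --111, -01-1, -10-0, -100-, 0-001, 00--1, 0010-, 1-000, 1-1-1, 11-01
Minterm coverage:
  m1 ⊆ 0-001,00--1
  m3 ⊆ 00--1 [E]
  m7 ⊆ --111,-01-1,00--1
  m8 ⊆ -10-0,-100-
  m9 ⊆ -100-,0-001
  m10 ⊆ -10-0 [E]
  m15 ⊆ --111 [E]
  m21 ⊆ -01-1,1-1-1
  m23 ⊆ --111,-01-1,1-1-1
  m24 ⊆ -10-0,-100-,1-000
  m26 ⊆ -10-0 [E]
  m29 ⊆ 1-1-1,11-01
  m31 ⊆ --111,1-1-1
E = {--111, -10-0, 00--1}

NO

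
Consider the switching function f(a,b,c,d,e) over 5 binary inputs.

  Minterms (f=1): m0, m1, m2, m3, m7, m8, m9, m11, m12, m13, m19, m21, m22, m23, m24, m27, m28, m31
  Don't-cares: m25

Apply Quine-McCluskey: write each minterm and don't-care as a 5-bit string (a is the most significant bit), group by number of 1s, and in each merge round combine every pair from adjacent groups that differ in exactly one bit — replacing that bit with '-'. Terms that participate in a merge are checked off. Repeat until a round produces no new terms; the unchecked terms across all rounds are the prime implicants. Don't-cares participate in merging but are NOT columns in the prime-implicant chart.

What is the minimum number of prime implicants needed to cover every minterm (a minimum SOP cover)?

size-2^0 implicants → 00000(✓)  00001(✓)  00010(✓)  00011(✓)  00111(✓)  01000(✓)  01001(✓)  01011(✓)  01100(✓)  01101(✓)  10011(✓)  10101(✓)  10110(✓)  10111(✓)  11000(✓)  11001(✓)  11011(✓)  11100(✓)  11111(✓)
size-2^1 implicants → -0011(✓)  -0111(✓)  -1000(✓)  -1001(✓)  -1011(✓)  -1100(✓)  0-000(✓)  0-001(✓)  0-011(✓)  00-11(✓)  000-0(✓)  000-1(✓)  0000-(✓)  0001-(✓)  01-00(✓)  01-01(✓)  010-1(✓)  0100-(✓)  0110-(✓)  1-011(✓)  1-111(✓)  10-11(✓)  101-1  1011-  11-00(✓)  11-11(✓)  110-1(✓)  1100-(✓)
size-2^2 implicants → --011  -0-11  -1-00  -10-1  -100-  0-0-1  0-00-  000--  01-0-  1--11
Unchecked terms (primes): --011, -0-11, -1-00, -10-1, -100-, 0-0-1, 0-00-, 000--, 01-0-, 1--11, 101-1, 1011-
Minterm coverage:
  m0 ⊆ 0-00-,000--
  m1 ⊆ 0-0-1,0-00-,000--
  m2 ⊆ 000-- [E]
  m3 ⊆ --011,-0-11,0-0-1,000--
  m7 ⊆ -0-11 [E]
  m8 ⊆ -1-00,-100-,0-00-,01-0-
  m9 ⊆ -10-1,-100-,0-0-1,0-00-,01-0-
  m11 ⊆ --011,-10-1,0-0-1
  m12 ⊆ -1-00,01-0-
  m13 ⊆ 01-0- [E]
  m19 ⊆ --011,-0-11,1--11
  m21 ⊆ 101-1 [E]
  m22 ⊆ 1011- [E]
  m23 ⊆ -0-11,1--11,101-1,1011-
  m24 ⊆ -1-00,-100-
  m27 ⊆ --011,-10-1,1--11
  m28 ⊆ -1-00 [E]
  m31 ⊆ 1--11 [E]
E = {-0-11, -1-00, 000--, 01-0-, 1--11, 101-1, 1011-}
Petrick residual → --011
Cover = c'de + b'de + bd'e' + a'b'c' + a'bd' + ade + ab'ce + ab'cd  |cover|=8

8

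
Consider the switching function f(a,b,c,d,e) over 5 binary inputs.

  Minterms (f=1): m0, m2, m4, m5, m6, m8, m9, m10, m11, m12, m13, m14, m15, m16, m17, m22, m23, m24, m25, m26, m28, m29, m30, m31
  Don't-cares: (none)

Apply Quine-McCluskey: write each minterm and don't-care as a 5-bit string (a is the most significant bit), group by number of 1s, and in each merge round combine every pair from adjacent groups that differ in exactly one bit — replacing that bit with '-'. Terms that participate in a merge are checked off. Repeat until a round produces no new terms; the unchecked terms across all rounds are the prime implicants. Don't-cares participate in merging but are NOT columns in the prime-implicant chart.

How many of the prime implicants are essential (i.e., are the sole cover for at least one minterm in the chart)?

6

size-2^0 implicants → 00000(✓)  00010(✓)  00100(✓)  00101(✓)  00110(✓)  01000(✓)  01001(✓)  01010(✓)  01011(✓)  01100(✓)  01101(✓)  01110(✓)  01111(✓)  10000(✓)  10001(✓)  10110(✓)  10111(✓)  11000(✓)  11001(✓)  11010(✓)  11100(✓)  11101(✓)  11110(✓)  11111(✓)
size-2^1 implicants → -0000(✓)  -0110(✓)  -1000(✓)  -1001(✓)  -1010(✓)  -1100(✓)  -1101(✓)  -1110(✓)  -1111(✓)  0-000(✓)  0-010(✓)  0-100(✓)  0-101(✓)  0-110(✓)  00-00(✓)  00-10(✓)  000-0(✓)  001-0(✓)  0010-(✓)  01-00(✓)  01-01(✓)  01-10(✓)  01-11(✓)  010-0(✓)  010-1(✓)  0100-(✓)  0101-(✓)  011-0(✓)  011-1(✓)  0110-(✓)  0111-(✓)  1-000(✓)  1-001(✓)  1-110(✓)  1-111(✓)  1000-(✓)  1011-(✓)  11-00(✓)  11-01(✓)  11-10(✓)  110-0(✓)  1100-(✓)  111-0(✓)  111-1(✓)  1110-(✓)  1111-(✓)
size-2^2 implicants → --000  --110  -1-00(✓)  -1-01(✓)  -1-10(✓)  -10-0(✓)  -100-(✓)  -11-0(✓)  -11-1(✓)  -110-(✓)  -111-(✓)  0--00(✓)  0--10(✓)  0-0-0(✓)  0-1-0(✓)  0-10-  00--0(✓)  01--0(✓)  01--1(✓)  01-0-(✓)  01-1-(✓)  010--(✓)  011--(✓)  1-00-  1-11-  11--0(✓)  11-0-(✓)  111--(✓)
size-2^3 implicants → -1--0  -1-0-  -11--  0---0  01---
Unchecked terms (primes): --000, --110, -1--0, -1-0-, -11--, 0---0, 0-10-, 01---, 1-00-, 1-11-
Minterm coverage:
  m0 ⊆ --000,0---0
  m2 ⊆ 0---0 [E]
  m4 ⊆ 0---0,0-10-
  m5 ⊆ 0-10- [E]
  m6 ⊆ --110,0---0
  m8 ⊆ --000,-1--0,-1-0-,0---0,01---
  m9 ⊆ -1-0-,01---
  m10 ⊆ -1--0,0---0,01---
  m11 ⊆ 01--- [E]
  m12 ⊆ -1--0,-1-0-,-11--,0---0,0-10-,01---
  m13 ⊆ -1-0-,-11--,0-10-,01---
  m14 ⊆ --110,-1--0,-11--,0---0,01---
  m15 ⊆ -11--,01---
  m16 ⊆ --000,1-00-
  m17 ⊆ 1-00- [E]
  m22 ⊆ --110,1-11-
  m23 ⊆ 1-11- [E]
  m24 ⊆ --000,-1--0,-1-0-,1-00-
  m25 ⊆ -1-0-,1-00-
  m26 ⊆ -1--0 [E]
  m28 ⊆ -1--0,-1-0-,-11--
  m29 ⊆ -1-0-,-11--
  m30 ⊆ --110,-1--0,-11--,1-11-
  m31 ⊆ -11--,1-11-
E = {-1--0, 0---0, 0-10-, 01---, 1-00-, 1-11-}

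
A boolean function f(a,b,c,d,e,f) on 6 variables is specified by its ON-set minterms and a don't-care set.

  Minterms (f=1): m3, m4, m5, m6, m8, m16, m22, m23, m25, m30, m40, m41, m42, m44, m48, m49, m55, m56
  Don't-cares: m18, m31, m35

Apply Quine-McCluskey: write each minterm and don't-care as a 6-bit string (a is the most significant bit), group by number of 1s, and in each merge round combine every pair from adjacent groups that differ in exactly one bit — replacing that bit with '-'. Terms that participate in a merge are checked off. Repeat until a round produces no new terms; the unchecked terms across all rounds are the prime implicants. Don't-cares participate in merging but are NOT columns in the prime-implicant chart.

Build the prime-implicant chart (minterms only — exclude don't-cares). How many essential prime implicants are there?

10

[col 0] 000011*, 000100*, 000101*, 000110*, 001000*, 010000*, 010010*, 010110*, 010111*, 011001, 011110*, 011111*, 100011*, 101000*, 101001*, 101010*, 101100*, 110000*, 110001*, 110111*, 111000*
[col 1] -00011, -01000, -10000, -10111, 0-0110, 0001-0, 00010-, 01-110*, 01-111*, 010-10, 0100-0, 01011-*, 01111-*, 1-1000, 101-00, 1010-0, 10100-, 11-000, 11000-
[col 2] 01-11-
Prime implicants: -00011, -01000, -10000, -10111, 0-0110, 0001-0, 00010-, 01-11-, 010-10, 0100-0, 011001, 1-1000, 101-00, 1010-0, 10100-, 11-000, 11000-
PI chart (minterm → PIs covering it):
  3 | -00011  (sole → essential)
  4 | 0001-0,00010-
  5 | 00010-  (sole → essential)
  6 | 0-0110,0001-0
  8 | -01000  (sole → essential)
  16 | -10000,0100-0
  22 | 0-0110,01-11-,010-10
  23 | -10111,01-11-
  25 | 011001  (sole → essential)
  30 | 01-11-  (sole → essential)
  40 | -01000,1-1000,101-00,1010-0,10100-
  41 | 10100-  (sole → essential)
  42 | 1010-0  (sole → essential)
  44 | 101-00  (sole → essential)
  48 | -10000,11-000,11000-
  49 | 11000-  (sole → essential)
  55 | -10111  (sole → essential)
  56 | 1-1000,11-000
Essential prime implicants: -00011, -01000, -10111, 00010-, 01-11-, 011001, 101-00, 1010-0, 10100-, 11000-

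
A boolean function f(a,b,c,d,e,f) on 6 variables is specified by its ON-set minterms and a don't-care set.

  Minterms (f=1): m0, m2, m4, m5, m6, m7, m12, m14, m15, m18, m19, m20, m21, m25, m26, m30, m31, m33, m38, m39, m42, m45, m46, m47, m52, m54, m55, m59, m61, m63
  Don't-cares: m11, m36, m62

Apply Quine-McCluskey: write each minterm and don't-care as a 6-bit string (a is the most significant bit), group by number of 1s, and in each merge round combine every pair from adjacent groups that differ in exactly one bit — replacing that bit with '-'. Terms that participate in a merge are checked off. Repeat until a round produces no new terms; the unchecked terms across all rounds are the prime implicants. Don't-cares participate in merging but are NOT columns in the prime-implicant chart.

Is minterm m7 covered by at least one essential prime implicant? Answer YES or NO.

NO

size-2^0 implicants → 000000(✓)  000010(✓)  000100(✓)  000101(✓)  000110(✓)  000111(✓)  001011(✓)  001100(✓)  001110(✓)  001111(✓)  010010(✓)  010011(✓)  010100(✓)  010101(✓)  011001  011010(✓)  011110(✓)  011111(✓)  100001  100100(✓)  100110(✓)  100111(✓)  101010(✓)  101101(✓)  101110(✓)  101111(✓)  110100(✓)  110110(✓)  110111(✓)  111011(✓)  111101(✓)  111110(✓)  111111(✓)
size-2^1 implicants → -00100(✓)  -00110(✓)  -00111(✓)  -01110(✓)  -01111(✓)  -10100(✓)  -11110(✓)  -11111(✓)  0-0010  0-0100(✓)  0-0101(✓)  0-1110(✓)  0-1111(✓)  00-100(✓)  00-110(✓)  00-111(✓)  000-00(✓)  000-10(✓)  0000-0(✓)  0001-0(✓)  0001-1(✓)  00010-(✓)  00011-(✓)  001-11  0011-0(✓)  00111-(✓)  01-010  01001-  01010-(✓)  011-10  01111-(✓)  1-0100(✓)  1-0110(✓)  1-0111(✓)  1-1101(✓)  1-1110(✓)  1-1111(✓)  10-110(✓)  10-111(✓)  1001-0(✓)  10011-(✓)  101-10  1011-1(✓)  10111-(✓)  11-110(✓)  11-111(✓)  1101-0(✓)  11011-(✓)  111-11  1111-1(✓)  11111-(✓)
size-2^2 implicants → --0100  --1110(✓)  --1111(✓)  -0-110(✓)  -0-111(✓)  -001-0  -0011-(✓)  -0111-(✓)  -1111-(✓)  0-010-  0-111-(✓)  00-1-0  00-11-(✓)  000--0  0001--  1--110(✓)  1--111(✓)  1-01-0  1-011-(✓)  1-11-1  1-111-(✓)  10-11-(✓)  11-11-(✓)
size-2^3 implicants → --111-  -0-11-  1--11-
Unchecked terms (primes): --0100, --111-, -0-11-, -001-0, 0-0010, 0-010-, 00-1-0, 000--0, 0001--, 001-11, 01-010, 01001-, 011-10, 011001, 1--11-, 1-01-0, 1-11-1, 100001, 101-10, 111-11
Minterm coverage:
  m0 ⊆ 000--0 [E]
  m2 ⊆ 0-0010,000--0
  m4 ⊆ --0100,-001-0,0-010-,00-1-0,000--0,0001--
  m5 ⊆ 0-010-,0001--
  m6 ⊆ -0-11-,-001-0,00-1-0,000--0,0001--
  m7 ⊆ -0-11-,0001--
  m12 ⊆ 00-1-0 [E]
  m14 ⊆ --111-,-0-11-,00-1-0
  m15 ⊆ --111-,-0-11-,001-11
  m18 ⊆ 0-0010,01-010,01001-
  m19 ⊆ 01001- [E]
  m20 ⊆ --0100,0-010-
  m21 ⊆ 0-010- [E]
  m25 ⊆ 011001 [E]
  m26 ⊆ 01-010,011-10
  m30 ⊆ --111-,011-10
  m31 ⊆ --111- [E]
  m33 ⊆ 100001 [E]
  m38 ⊆ -0-11-,-001-0,1--11-,1-01-0
  m39 ⊆ -0-11-,1--11-
  m42 ⊆ 101-10 [E]
  m45 ⊆ 1-11-1 [E]
  m46 ⊆ --111-,-0-11-,1--11-,101-10
  m47 ⊆ --111-,-0-11-,1--11-,1-11-1
  m52 ⊆ --0100,1-01-0
  m54 ⊆ 1--11-,1-01-0
  m55 ⊆ 1--11- [E]
  m59 ⊆ 111-11 [E]
  m61 ⊆ 1-11-1 [E]
  m63 ⊆ --111-,1--11-,1-11-1,111-11
E = {--111-, 0-010-, 00-1-0, 000--0, 01001-, 011001, 1--11-, 1-11-1, 100001, 101-10, 111-11}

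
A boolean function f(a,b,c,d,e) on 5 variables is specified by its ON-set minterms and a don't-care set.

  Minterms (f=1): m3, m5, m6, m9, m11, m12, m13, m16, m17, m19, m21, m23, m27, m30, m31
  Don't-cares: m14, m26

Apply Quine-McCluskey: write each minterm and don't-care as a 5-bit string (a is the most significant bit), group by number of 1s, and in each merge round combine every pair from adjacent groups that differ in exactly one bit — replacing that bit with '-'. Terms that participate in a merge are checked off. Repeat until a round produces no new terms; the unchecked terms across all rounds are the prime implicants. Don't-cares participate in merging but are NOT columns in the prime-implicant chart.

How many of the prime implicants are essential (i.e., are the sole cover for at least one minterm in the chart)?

Round 0: 00011✓ 00101✓ 00110✓ 01001✓ 01011✓ 01100✓ 01101✓ 01110✓ 10000✓ 10001✓ 10011✓ 10101✓ 10111✓ 11010✓ 11011✓ 11110✓ 11111✓
Round 1: -0011✓ -0101 -1011✓ -1110 0-011✓ 0-101 0-110 01-01 010-1 011-0 0110- 1-011✓ 1-111✓ 10-01✓ 10-11✓ 100-1✓ 1000- 101-1✓ 11-10✓ 11-11✓ 1101-✓ 1111-✓
Round 2: --011 1--11 10--1 11-1-
PIs = {--011, -0101, -1110, 0-101, 0-110, 01-01, 010-1, 011-0, 0110-, 1--11, 10--1, 1000-, 11-1-}
Coverage chart:
  m3: --011 ←essential
  m5: -0101,0-101
  m6: 0-110 ←essential
  m9: 01-01,010-1
  m11: --011,010-1
  m12: 011-0,0110-
  m13: 0-101,01-01,0110-
  m16: 1000- ←essential
  m17: 10--1,1000-
  m19: --011,1--11,10--1
  m21: -0101,10--1
  m23: 1--11,10--1
  m27: --011,1--11,11-1-
  m30: -1110,11-1-
  m31: 1--11,11-1-
Essential: --011, 0-110, 1000-

3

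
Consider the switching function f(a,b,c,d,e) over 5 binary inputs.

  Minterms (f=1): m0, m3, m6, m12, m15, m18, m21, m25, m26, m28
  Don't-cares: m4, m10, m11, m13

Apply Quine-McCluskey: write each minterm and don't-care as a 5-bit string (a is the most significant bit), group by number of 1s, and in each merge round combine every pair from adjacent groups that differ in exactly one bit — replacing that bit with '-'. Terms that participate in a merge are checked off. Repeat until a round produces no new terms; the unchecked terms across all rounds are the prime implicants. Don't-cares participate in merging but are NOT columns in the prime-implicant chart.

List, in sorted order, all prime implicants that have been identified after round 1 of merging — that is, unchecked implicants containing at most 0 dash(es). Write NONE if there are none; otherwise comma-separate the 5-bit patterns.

Round 0: 00000✓ 00011✓ 00100✓ 00110✓ 01010✓ 01011✓ 01100✓ 01101✓ 01111✓ 10010✓ 10101 11001 11010✓ 11100✓
Round 1: -1010 -1100 0-011 0-100 00-00 001-0 01-11 0101- 011-1 0110- 1-010
PIs = {-1010, -1100, 0-011, 0-100, 00-00, 001-0, 01-11, 0101-, 011-1, 0110-, 1-010, 10101, 11001}

10101, 11001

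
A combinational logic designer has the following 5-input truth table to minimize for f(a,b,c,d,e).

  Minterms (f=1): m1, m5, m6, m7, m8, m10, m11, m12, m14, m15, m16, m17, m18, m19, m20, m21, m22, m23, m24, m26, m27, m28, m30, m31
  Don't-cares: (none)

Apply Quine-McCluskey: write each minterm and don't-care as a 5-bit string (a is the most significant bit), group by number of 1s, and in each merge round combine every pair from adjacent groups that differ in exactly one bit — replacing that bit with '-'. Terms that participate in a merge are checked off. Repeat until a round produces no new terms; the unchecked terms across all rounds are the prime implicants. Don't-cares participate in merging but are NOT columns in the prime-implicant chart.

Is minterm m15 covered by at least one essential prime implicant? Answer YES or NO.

YES

size-2^0 implicants → 00001(✓)  00101(✓)  00110(✓)  00111(✓)  01000(✓)  01010(✓)  01011(✓)  01100(✓)  01110(✓)  01111(✓)  10000(✓)  10001(✓)  10010(✓)  10011(✓)  10100(✓)  10101(✓)  10110(✓)  10111(✓)  11000(✓)  11010(✓)  11011(✓)  11100(✓)  11110(✓)  11111(✓)
size-2^1 implicants → -0001(✓)  -0101(✓)  -0110(✓)  -0111(✓)  -1000(✓)  -1010(✓)  -1011(✓)  -1100(✓)  -1110(✓)  -1111(✓)  0-110(✓)  0-111(✓)  00-01(✓)  001-1(✓)  0011-(✓)  01-00(✓)  01-10(✓)  01-11(✓)  010-0(✓)  0101-(✓)  011-0(✓)  0111-(✓)  1-000(✓)  1-010(✓)  1-011(✓)  1-100(✓)  1-110(✓)  1-111(✓)  10-00(✓)  10-01(✓)  10-10(✓)  10-11(✓)  100-0(✓)  100-1(✓)  1000-(✓)  1001-(✓)  101-0(✓)  101-1(✓)  1010-(✓)  1011-(✓)  11-00(✓)  11-10(✓)  11-11(✓)  110-0(✓)  1101-(✓)  111-0(✓)  1111-(✓)
size-2^2 implicants → --110(✓)  --111(✓)  -0-01  -01-1  -011-(✓)  -1-00(✓)  -1-10(✓)  -1-11(✓)  -10-0(✓)  -101-(✓)  -11-0(✓)  -111-(✓)  0-11-(✓)  01--0(✓)  01-1-(✓)  1--00(✓)  1--10(✓)  1--11(✓)  1-0-0(✓)  1-01-(✓)  1-1-0(✓)  1-11-(✓)  10--0(✓)  10--1(✓)  10-0-(✓)  10-1-(✓)  100--(✓)  101--(✓)  11--0(✓)  11-1-(✓)
size-2^3 implicants → --11-  -1--0  -1-1-  1---0  1--1-  10---
Unchecked terms (primes): --11-, -0-01, -01-1, -1--0, -1-1-, 1---0, 1--1-, 10---
Minterm coverage:
  m1 ⊆ -0-01 [E]
  m5 ⊆ -0-01,-01-1
  m6 ⊆ --11- [E]
  m7 ⊆ --11-,-01-1
  m8 ⊆ -1--0 [E]
  m10 ⊆ -1--0,-1-1-
  m11 ⊆ -1-1- [E]
  m12 ⊆ -1--0 [E]
  m14 ⊆ --11-,-1--0,-1-1-
  m15 ⊆ --11-,-1-1-
  m16 ⊆ 1---0,10---
  m17 ⊆ -0-01,10---
  m18 ⊆ 1---0,1--1-,10---
  m19 ⊆ 1--1-,10---
  m20 ⊆ 1---0,10---
  m21 ⊆ -0-01,-01-1,10---
  m22 ⊆ --11-,1---0,1--1-,10---
  m23 ⊆ --11-,-01-1,1--1-,10---
  m24 ⊆ -1--0,1---0
  m26 ⊆ -1--0,-1-1-,1---0,1--1-
  m27 ⊆ -1-1-,1--1-
  m28 ⊆ -1--0,1---0
  m30 ⊆ --11-,-1--0,-1-1-,1---0,1--1-
  m31 ⊆ --11-,-1-1-,1--1-
E = {--11-, -0-01, -1--0, -1-1-}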